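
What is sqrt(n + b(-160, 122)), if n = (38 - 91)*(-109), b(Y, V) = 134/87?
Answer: sqrt(43737771)/87 ≈ 76.017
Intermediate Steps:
b(Y, V) = 134/87 (b(Y, V) = 134*(1/87) = 134/87)
n = 5777 (n = -53*(-109) = 5777)
sqrt(n + b(-160, 122)) = sqrt(5777 + 134/87) = sqrt(502733/87) = sqrt(43737771)/87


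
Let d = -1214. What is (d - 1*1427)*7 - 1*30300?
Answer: -48787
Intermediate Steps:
(d - 1*1427)*7 - 1*30300 = (-1214 - 1*1427)*7 - 1*30300 = (-1214 - 1427)*7 - 30300 = -2641*7 - 30300 = -18487 - 30300 = -48787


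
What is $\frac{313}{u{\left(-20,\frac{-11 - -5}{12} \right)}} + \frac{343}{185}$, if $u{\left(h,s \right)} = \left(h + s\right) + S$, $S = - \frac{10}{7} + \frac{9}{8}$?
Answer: $- \frac{568617}{43105} \approx -13.191$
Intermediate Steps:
$S = - \frac{17}{56}$ ($S = \left(-10\right) \frac{1}{7} + 9 \cdot \frac{1}{8} = - \frac{10}{7} + \frac{9}{8} = - \frac{17}{56} \approx -0.30357$)
$u{\left(h,s \right)} = - \frac{17}{56} + h + s$ ($u{\left(h,s \right)} = \left(h + s\right) - \frac{17}{56} = - \frac{17}{56} + h + s$)
$\frac{313}{u{\left(-20,\frac{-11 - -5}{12} \right)}} + \frac{343}{185} = \frac{313}{- \frac{17}{56} - 20 + \frac{-11 - -5}{12}} + \frac{343}{185} = \frac{313}{- \frac{17}{56} - 20 + \left(-11 + 5\right) \frac{1}{12}} + 343 \cdot \frac{1}{185} = \frac{313}{- \frac{17}{56} - 20 - \frac{1}{2}} + \frac{343}{185} = \frac{313}{- \frac{1165}{56}} + \frac{343}{185} = 313 \left(- \frac{56}{1165}\right) + \frac{343}{185} = - \frac{17528}{1165} + \frac{343}{185} = - \frac{568617}{43105}$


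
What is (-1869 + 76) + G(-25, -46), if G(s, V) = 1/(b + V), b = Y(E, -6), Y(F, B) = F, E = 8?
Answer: -68135/38 ≈ -1793.0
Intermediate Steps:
b = 8
G(s, V) = 1/(8 + V)
(-1869 + 76) + G(-25, -46) = (-1869 + 76) + 1/(8 - 46) = -1793 + 1/(-38) = -1793 - 1/38 = -68135/38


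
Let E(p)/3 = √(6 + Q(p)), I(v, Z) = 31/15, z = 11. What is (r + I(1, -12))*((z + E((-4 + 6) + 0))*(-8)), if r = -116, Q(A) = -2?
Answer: 232424/15 ≈ 15495.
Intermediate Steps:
I(v, Z) = 31/15 (I(v, Z) = 31*(1/15) = 31/15)
E(p) = 6 (E(p) = 3*√(6 - 2) = 3*√4 = 3*2 = 6)
(r + I(1, -12))*((z + E((-4 + 6) + 0))*(-8)) = (-116 + 31/15)*((11 + 6)*(-8)) = -29053*(-8)/15 = -1709/15*(-136) = 232424/15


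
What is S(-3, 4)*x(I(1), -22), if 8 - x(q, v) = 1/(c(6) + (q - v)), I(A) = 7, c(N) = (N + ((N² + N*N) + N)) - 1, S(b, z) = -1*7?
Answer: -895/16 ≈ -55.938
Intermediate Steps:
S(b, z) = -7
c(N) = -1 + 2*N + 2*N² (c(N) = (N + ((N² + N²) + N)) - 1 = (N + (2*N² + N)) - 1 = (N + (N + 2*N²)) - 1 = (2*N + 2*N²) - 1 = -1 + 2*N + 2*N²)
x(q, v) = 8 - 1/(83 + q - v) (x(q, v) = 8 - 1/((-1 + 2*6 + 2*6²) + (q - v)) = 8 - 1/((-1 + 12 + 2*36) + (q - v)) = 8 - 1/((-1 + 12 + 72) + (q - v)) = 8 - 1/(83 + (q - v)) = 8 - 1/(83 + q - v))
S(-3, 4)*x(I(1), -22) = -7*(663 - 8*(-22) + 8*7)/(83 + 7 - 1*(-22)) = -7*(663 + 176 + 56)/(83 + 7 + 22) = -7*895/112 = -895/16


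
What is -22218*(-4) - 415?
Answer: 88457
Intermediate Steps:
-22218*(-4) - 415 = -483*(-184) - 415 = 88872 - 415 = 88457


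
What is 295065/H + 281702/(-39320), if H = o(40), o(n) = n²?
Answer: 55756163/314560 ≈ 177.25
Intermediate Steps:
H = 1600 (H = 40² = 1600)
295065/H + 281702/(-39320) = 295065/1600 + 281702/(-39320) = 295065*(1/1600) + 281702*(-1/39320) = 59013/320 - 140851/19660 = 55756163/314560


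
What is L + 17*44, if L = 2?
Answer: 750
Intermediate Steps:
L + 17*44 = 2 + 17*44 = 2 + 748 = 750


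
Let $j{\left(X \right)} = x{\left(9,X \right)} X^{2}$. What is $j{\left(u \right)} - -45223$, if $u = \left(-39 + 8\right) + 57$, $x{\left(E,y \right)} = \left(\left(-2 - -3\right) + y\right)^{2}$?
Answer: $538027$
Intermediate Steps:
$x{\left(E,y \right)} = \left(1 + y\right)^{2}$ ($x{\left(E,y \right)} = \left(\left(-2 + 3\right) + y\right)^{2} = \left(1 + y\right)^{2}$)
$u = 26$ ($u = -31 + 57 = 26$)
$j{\left(X \right)} = X^{2} \left(1 + X\right)^{2}$ ($j{\left(X \right)} = \left(1 + X\right)^{2} X^{2} = X^{2} \left(1 + X\right)^{2}$)
$j{\left(u \right)} - -45223 = 26^{2} \left(1 + 26\right)^{2} - -45223 = 676 \cdot 27^{2} + 45223 = 676 \cdot 729 + 45223 = 492804 + 45223 = 538027$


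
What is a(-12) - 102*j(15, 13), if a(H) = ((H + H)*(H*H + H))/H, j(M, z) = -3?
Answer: 570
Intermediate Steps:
a(H) = 2*H + 2*H² (a(H) = ((2*H)*(H² + H))/H = ((2*H)*(H + H²))/H = (2*H*(H + H²))/H = 2*H + 2*H²)
a(-12) - 102*j(15, 13) = 2*(-12)*(1 - 12) - 102*(-3) = 2*(-12)*(-11) + 306 = 264 + 306 = 570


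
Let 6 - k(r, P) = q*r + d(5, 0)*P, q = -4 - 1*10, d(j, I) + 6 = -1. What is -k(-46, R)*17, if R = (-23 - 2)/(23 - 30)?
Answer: 10421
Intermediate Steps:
d(j, I) = -7 (d(j, I) = -6 - 1 = -7)
R = 25/7 (R = -25/(-7) = -25*(-⅐) = 25/7 ≈ 3.5714)
q = -14 (q = -4 - 10 = -14)
k(r, P) = 6 + 7*P + 14*r (k(r, P) = 6 - (-14*r - 7*P) = 6 + (7*P + 14*r) = 6 + 7*P + 14*r)
-k(-46, R)*17 = -(6 + 7*(25/7) + 14*(-46))*17 = -(6 + 25 - 644)*17 = -(-613)*17 = -1*(-10421) = 10421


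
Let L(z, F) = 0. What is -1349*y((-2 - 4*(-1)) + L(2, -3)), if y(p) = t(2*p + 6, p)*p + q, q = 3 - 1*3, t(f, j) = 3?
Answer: -8094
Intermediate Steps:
q = 0 (q = 3 - 3 = 0)
y(p) = 3*p (y(p) = 3*p + 0 = 3*p)
-1349*y((-2 - 4*(-1)) + L(2, -3)) = -4047*((-2 - 4*(-1)) + 0) = -4047*((-2 + 4) + 0) = -4047*(2 + 0) = -4047*2 = -1349*6 = -8094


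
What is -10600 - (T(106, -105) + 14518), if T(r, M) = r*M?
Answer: -13988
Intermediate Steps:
T(r, M) = M*r
-10600 - (T(106, -105) + 14518) = -10600 - (-105*106 + 14518) = -10600 - (-11130 + 14518) = -10600 - 1*3388 = -10600 - 3388 = -13988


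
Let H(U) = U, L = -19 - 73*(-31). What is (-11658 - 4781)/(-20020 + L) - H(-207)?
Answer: 3696071/17776 ≈ 207.92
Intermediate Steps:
L = 2244 (L = -19 + 2263 = 2244)
(-11658 - 4781)/(-20020 + L) - H(-207) = (-11658 - 4781)/(-20020 + 2244) - 1*(-207) = -16439/(-17776) + 207 = -16439*(-1/17776) + 207 = 16439/17776 + 207 = 3696071/17776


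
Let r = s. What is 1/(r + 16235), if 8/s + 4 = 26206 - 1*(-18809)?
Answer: 45011/730753593 ≈ 6.1595e-5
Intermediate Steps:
s = 8/45011 (s = 8/(-4 + (26206 - 1*(-18809))) = 8/(-4 + (26206 + 18809)) = 8/(-4 + 45015) = 8/45011 ≈ 0.00017773)
r = 8/45011 ≈ 0.00017773
1/(r + 16235) = 1/(8/45011 + 16235) = 1/(730753593/45011) = 45011/730753593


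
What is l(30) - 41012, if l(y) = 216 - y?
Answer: -40826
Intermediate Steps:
l(30) - 41012 = (216 - 1*30) - 41012 = (216 - 30) - 41012 = 186 - 41012 = -40826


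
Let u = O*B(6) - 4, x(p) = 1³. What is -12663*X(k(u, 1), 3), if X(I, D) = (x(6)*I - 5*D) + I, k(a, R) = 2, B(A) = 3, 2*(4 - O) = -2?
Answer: 139293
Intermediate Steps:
O = 5 (O = 4 - ½*(-2) = 4 + 1 = 5)
x(p) = 1
u = 11 (u = 5*3 - 4 = 15 - 4 = 11)
X(I, D) = -5*D + 2*I (X(I, D) = (1*I - 5*D) + I = (I - 5*D) + I = -5*D + 2*I)
-12663*X(k(u, 1), 3) = -12663*(-5*3 + 2*2) = -12663*(-15 + 4) = -12663*(-11) = 139293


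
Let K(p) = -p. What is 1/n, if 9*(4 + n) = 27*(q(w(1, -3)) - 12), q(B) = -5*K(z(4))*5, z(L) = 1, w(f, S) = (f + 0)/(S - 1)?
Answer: 1/35 ≈ 0.028571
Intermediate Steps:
w(f, S) = f/(-1 + S)
q(B) = 25 (q(B) = -(-5)*5 = -5*(-1)*5 = 5*5 = 25)
n = 35 (n = -4 + (27*(25 - 12))/9 = -4 + (27*13)/9 = -4 + (⅑)*351 = -4 + 39 = 35)
1/n = 1/35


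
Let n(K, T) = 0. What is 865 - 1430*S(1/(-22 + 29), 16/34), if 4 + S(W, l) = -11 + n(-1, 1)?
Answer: 22315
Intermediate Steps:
S(W, l) = -15 (S(W, l) = -4 + (-11 + 0) = -4 - 11 = -15)
865 - 1430*S(1/(-22 + 29), 16/34) = 865 - 1430*(-15) = 865 + 21450 = 22315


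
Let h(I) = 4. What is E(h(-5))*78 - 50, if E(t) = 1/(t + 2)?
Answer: -37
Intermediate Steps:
E(t) = 1/(2 + t)
E(h(-5))*78 - 50 = 78/(2 + 4) - 50 = 78/6 - 50 = (⅙)*78 - 50 = 13 - 50 = -37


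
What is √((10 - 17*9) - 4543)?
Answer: I*√4686 ≈ 68.454*I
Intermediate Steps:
√((10 - 17*9) - 4543) = √((10 - 153) - 4543) = √(-143 - 4543) = √(-4686) = I*√4686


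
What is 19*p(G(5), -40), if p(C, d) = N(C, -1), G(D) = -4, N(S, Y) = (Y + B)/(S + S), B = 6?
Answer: -95/8 ≈ -11.875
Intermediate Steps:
N(S, Y) = (6 + Y)/(2*S) (N(S, Y) = (Y + 6)/(S + S) = (6 + Y)/((2*S)) = (6 + Y)*(1/(2*S)) = (6 + Y)/(2*S))
p(C, d) = 5/(2*C) (p(C, d) = (6 - 1)/(2*C) = (½)*5/C = 5/(2*C))
19*p(G(5), -40) = 19*((5/2)/(-4)) = 19*((5/2)*(-¼)) = 19*(-5/8) = -95/8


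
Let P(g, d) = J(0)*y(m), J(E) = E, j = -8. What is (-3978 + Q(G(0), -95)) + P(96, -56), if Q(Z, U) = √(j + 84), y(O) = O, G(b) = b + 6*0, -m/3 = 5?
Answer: -3978 + 2*√19 ≈ -3969.3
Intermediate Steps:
m = -15 (m = -3*5 = -15)
G(b) = b (G(b) = b + 0 = b)
P(g, d) = 0 (P(g, d) = 0*(-15) = 0)
Q(Z, U) = 2*√19 (Q(Z, U) = √(-8 + 84) = √76 = 2*√19)
(-3978 + Q(G(0), -95)) + P(96, -56) = (-3978 + 2*√19) + 0 = -3978 + 2*√19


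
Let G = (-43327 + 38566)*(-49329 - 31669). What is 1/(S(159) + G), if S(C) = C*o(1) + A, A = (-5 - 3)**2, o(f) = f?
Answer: 1/385631701 ≈ 2.5931e-9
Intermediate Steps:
G = 385631478 (G = -4761*(-80998) = 385631478)
A = 64 (A = (-8)**2 = 64)
S(C) = 64 + C (S(C) = C*1 + 64 = C + 64 = 64 + C)
1/(S(159) + G) = 1/((64 + 159) + 385631478) = 1/(223 + 385631478) = 1/385631701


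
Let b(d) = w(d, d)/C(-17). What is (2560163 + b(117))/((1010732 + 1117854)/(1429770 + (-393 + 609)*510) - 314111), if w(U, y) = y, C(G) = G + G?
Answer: -67021930660125/8223016001948 ≈ -8.1505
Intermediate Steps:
C(G) = 2*G
b(d) = -d/34 (b(d) = d/((2*(-17))) = d/(-34) = d*(-1/34) = -d/34)
(2560163 + b(117))/((1010732 + 1117854)/(1429770 + (-393 + 609)*510) - 314111) = (2560163 - 1/34*117)/((1010732 + 1117854)/(1429770 + (-393 + 609)*510) - 314111) = (2560163 - 117/34)/(2128586/(1429770 + 216*510) - 314111) = 87045425/(34*(2128586/(1429770 + 110160) - 314111)) = 87045425/(34*(2128586/1539930 - 314111)) = 87045425/(34*(2128586*(1/1539930) - 314111)) = 87045425/(34*(1064293/769965 - 314111)) = 87045425/(34*(-241853411822/769965)) = (87045425/34)*(-769965/241853411822) = -67021930660125/8223016001948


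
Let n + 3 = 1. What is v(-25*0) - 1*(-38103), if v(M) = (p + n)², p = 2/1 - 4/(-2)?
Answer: 38107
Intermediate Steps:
n = -2 (n = -3 + 1 = -2)
p = 4 (p = 2*1 - 4*(-½) = 2 + 2 = 4)
v(M) = 4 (v(M) = (4 - 2)² = 2² = 4)
v(-25*0) - 1*(-38103) = 4 - 1*(-38103) = 4 + 38103 = 38107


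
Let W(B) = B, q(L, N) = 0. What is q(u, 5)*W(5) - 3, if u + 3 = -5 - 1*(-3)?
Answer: -3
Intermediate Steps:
u = -5 (u = -3 + (-5 - 1*(-3)) = -3 + (-5 + 3) = -3 - 2 = -5)
q(u, 5)*W(5) - 3 = 0*5 - 3 = 0 - 3 = -3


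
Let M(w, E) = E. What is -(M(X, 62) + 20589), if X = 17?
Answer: -20651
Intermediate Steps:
-(M(X, 62) + 20589) = -(62 + 20589) = -1*20651 = -20651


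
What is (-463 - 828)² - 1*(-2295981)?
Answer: 3962662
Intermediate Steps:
(-463 - 828)² - 1*(-2295981) = (-1291)² + 2295981 = 1666681 + 2295981 = 3962662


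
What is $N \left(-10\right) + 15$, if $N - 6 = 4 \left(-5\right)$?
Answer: $155$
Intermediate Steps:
$N = -14$ ($N = 6 + 4 \left(-5\right) = 6 - 20 = -14$)
$N \left(-10\right) + 15 = \left(-14\right) \left(-10\right) + 15 = 140 + 15 = 155$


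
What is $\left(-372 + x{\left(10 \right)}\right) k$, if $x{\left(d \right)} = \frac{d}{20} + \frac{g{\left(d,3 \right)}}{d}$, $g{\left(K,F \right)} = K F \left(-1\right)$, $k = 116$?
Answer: $-43442$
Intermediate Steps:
$g{\left(K,F \right)} = - F K$ ($g{\left(K,F \right)} = F K \left(-1\right) = - F K$)
$x{\left(d \right)} = -3 + \frac{d}{20}$ ($x{\left(d \right)} = \frac{d}{20} + \frac{\left(-1\right) 3 d}{d} = d \frac{1}{20} + \frac{\left(-3\right) d}{d} = \frac{d}{20} - 3 = -3 + \frac{d}{20}$)
$\left(-372 + x{\left(10 \right)}\right) k = \left(-372 + \left(-3 + \frac{1}{20} \cdot 10\right)\right) 116 = \left(-372 + \left(-3 + \frac{1}{2}\right)\right) 116 = \left(-372 - \frac{5}{2}\right) 116 = \left(- \frac{749}{2}\right) 116 = -43442$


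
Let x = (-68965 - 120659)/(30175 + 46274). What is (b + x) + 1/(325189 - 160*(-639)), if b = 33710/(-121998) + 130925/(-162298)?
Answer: -384251796343615578853/107832685778203696314 ≈ -3.5634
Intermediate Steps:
x = -63208/25483 (x = -189624/76449 = -189624*1/76449 = -63208/25483 ≈ -2.4804)
b = -10721826865/9900015702 (b = 33710*(-1/121998) + 130925*(-1/162298) = -16855/60999 - 130925/162298 = -10721826865/9900015702 ≈ -1.0830)
(b + x) + 1/(325189 - 160*(-639)) = (-10721826865/9900015702 - 63208/25483) + 1/(325189 - 160*(-639)) = -898984506492811/252282100134066 + 1/(325189 + 102240) = -898984506492811/252282100134066 + 1/427429 = -384251796343615578853/107832685778203696314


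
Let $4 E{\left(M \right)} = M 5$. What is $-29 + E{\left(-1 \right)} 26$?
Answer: $- \frac{123}{2} \approx -61.5$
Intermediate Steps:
$E{\left(M \right)} = \frac{5 M}{4}$ ($E{\left(M \right)} = \frac{M 5}{4} = \frac{5 M}{4}$)
$-29 + E{\left(-1 \right)} 26 = -29 + \frac{5}{4} \left(-1\right) 26 = -29 - \frac{65}{2} = - \frac{123}{2}$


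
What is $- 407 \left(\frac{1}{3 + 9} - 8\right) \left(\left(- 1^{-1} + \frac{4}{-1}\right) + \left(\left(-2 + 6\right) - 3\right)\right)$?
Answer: $- \frac{38665}{3} \approx -12888.0$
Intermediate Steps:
$- 407 \left(\frac{1}{3 + 9} - 8\right) \left(\left(- 1^{-1} + \frac{4}{-1}\right) + \left(\left(-2 + 6\right) - 3\right)\right) = - 407 \left(\frac{1}{12} - 8\right) \left(\left(\left(-1\right) 1 + 4 \left(-1\right)\right) + \left(4 - 3\right)\right) = - 407 \left(\frac{1}{12} - 8\right) \left(\left(-1 - 4\right) + 1\right) = - 407 \left(- \frac{95 \left(-5 + 1\right)}{12}\right) = - 407 \left(\left(- \frac{95}{12}\right) \left(-4\right)\right) = \left(-407\right) \frac{95}{3} = - \frac{38665}{3}$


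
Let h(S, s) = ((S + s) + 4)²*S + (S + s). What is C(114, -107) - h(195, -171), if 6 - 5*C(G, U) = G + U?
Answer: -764521/5 ≈ -1.5290e+5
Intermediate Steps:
C(G, U) = 6/5 - G/5 - U/5 (C(G, U) = 6/5 - (G + U)/5 = 6/5 + (-G/5 - U/5) = 6/5 - G/5 - U/5)
h(S, s) = S + s + S*(4 + S + s)² (h(S, s) = (4 + S + s)²*S + (S + s) = S*(4 + S + s)² + (S + s) = S + s + S*(4 + S + s)²)
C(114, -107) - h(195, -171) = (6/5 - ⅕*114 - ⅕*(-107)) - (195 - 171 + 195*(4 + 195 - 171)²) = (6/5 - 114/5 + 107/5) - (195 - 171 + 195*28²) = -⅕ - (195 - 171 + 195*784) = -⅕ - (195 - 171 + 152880) = -⅕ - 1*152904 = -⅕ - 152904 = -764521/5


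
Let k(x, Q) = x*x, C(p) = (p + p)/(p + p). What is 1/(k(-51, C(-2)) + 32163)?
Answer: 1/34764 ≈ 2.8765e-5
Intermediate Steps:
C(p) = 1 (C(p) = (2*p)/((2*p)) = (2*p)*(1/(2*p)) = 1)
k(x, Q) = x²
1/(k(-51, C(-2)) + 32163) = 1/((-51)² + 32163) = 1/(2601 + 32163) = 1/34764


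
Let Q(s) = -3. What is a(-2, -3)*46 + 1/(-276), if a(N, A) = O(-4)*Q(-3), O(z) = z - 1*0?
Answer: 152351/276 ≈ 552.00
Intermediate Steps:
O(z) = z (O(z) = z + 0 = z)
a(N, A) = 12 (a(N, A) = -4*(-3) = 12)
a(-2, -3)*46 + 1/(-276) = 12*46 + 1/(-276) = 552 - 1/276 = 152351/276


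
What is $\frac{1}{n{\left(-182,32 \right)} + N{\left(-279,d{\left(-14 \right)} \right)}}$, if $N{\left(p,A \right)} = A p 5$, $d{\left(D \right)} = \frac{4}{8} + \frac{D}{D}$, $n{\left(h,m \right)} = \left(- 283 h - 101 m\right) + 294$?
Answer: $\frac{2}{92951} \approx 2.1517 \cdot 10^{-5}$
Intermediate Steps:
$n{\left(h,m \right)} = 294 - 283 h - 101 m$
$d{\left(D \right)} = \frac{3}{2}$ ($d{\left(D \right)} = 4 \cdot \frac{1}{8} + 1 = \frac{1}{2} + 1 = \frac{3}{2}$)
$N{\left(p,A \right)} = 5 A p$
$\frac{1}{n{\left(-182,32 \right)} + N{\left(-279,d{\left(-14 \right)} \right)}} = \frac{1}{\left(294 - -51506 - 3232\right) + 5 \cdot \frac{3}{2} \left(-279\right)} = \frac{1}{\left(294 + 51506 - 3232\right) - \frac{4185}{2}} = \frac{1}{48568 - \frac{4185}{2}} = \frac{1}{\frac{92951}{2}} = \frac{2}{92951}$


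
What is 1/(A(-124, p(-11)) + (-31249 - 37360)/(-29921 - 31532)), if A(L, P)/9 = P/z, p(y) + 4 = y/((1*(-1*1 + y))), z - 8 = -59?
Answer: 4178804/6939173 ≈ 0.60221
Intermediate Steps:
z = -51 (z = 8 - 59 = -51)
p(y) = -4 + y/(-1 + y) (p(y) = -4 + y/((1*(-1*1 + y))) = -4 + y/((1*(-1 + y))) = -4 + y/(-1 + y))
A(L, P) = -3*P/17 (A(L, P) = 9*(P/(-51)) = 9*(P*(-1/51)) = 9*(-P/51) = -3*P/17)
1/(A(-124, p(-11)) + (-31249 - 37360)/(-29921 - 31532)) = 1/(-3*(4 - 3*(-11))/(17*(-1 - 11)) + (-31249 - 37360)/(-29921 - 31532)) = 1/(-3*(4 + 33)/(17*(-12)) - 68609/(-61453)) = 1/(-(-1)*37/68 - 68609*(-1/61453)) = 1/(-3/17*(-37/12) + 68609/61453) = 1/(37/68 + 68609/61453) = 1/(6939173/4178804) = 4178804/6939173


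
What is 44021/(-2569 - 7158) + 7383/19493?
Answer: -786286912/189608411 ≈ -4.1469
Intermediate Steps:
44021/(-2569 - 7158) + 7383/19493 = 44021/(-9727) + 7383*(1/19493) = 44021*(-1/9727) + 7383/19493 = -44021/9727 + 7383/19493 = -786286912/189608411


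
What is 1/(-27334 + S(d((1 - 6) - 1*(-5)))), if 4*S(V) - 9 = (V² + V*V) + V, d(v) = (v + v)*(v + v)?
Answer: -4/109327 ≈ -3.6587e-5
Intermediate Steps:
d(v) = 4*v² (d(v) = (2*v)*(2*v) = 4*v²)
S(V) = 9/4 + V²/2 + V/4 (S(V) = 9/4 + ((V² + V*V) + V)/4 = 9/4 + ((V² + V²) + V)/4 = 9/4 + (2*V² + V)/4 = 9/4 + (V + 2*V²)/4 = 9/4 + (V²/2 + V/4) = 9/4 + V²/2 + V/4)
1/(-27334 + S(d((1 - 6) - 1*(-5)))) = 1/(-27334 + (9/4 + (4*((1 - 6) - 1*(-5))²)²/2 + (4*((1 - 6) - 1*(-5))²)/4)) = 1/(-27334 + (9/4 + (4*(-5 + 5)²)²/2 + (4*(-5 + 5)²)/4)) = 1/(-27334 + (9/4 + (4*0²)²/2 + (4*0²)/4)) = 1/(-27334 + (9/4 + (4*0)²/2 + (4*0)/4)) = 1/(-27334 + (9/4 + (½)*0² + (¼)*0)) = 1/(-27334 + (9/4 + (½)*0 + 0)) = 1/(-27334 + (9/4 + 0 + 0)) = 1/(-27334 + 9/4) = 1/(-109327/4) = -4/109327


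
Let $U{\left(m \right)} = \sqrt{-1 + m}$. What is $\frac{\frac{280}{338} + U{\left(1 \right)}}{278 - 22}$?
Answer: $\frac{35}{10816} \approx 0.0032359$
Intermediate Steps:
$\frac{\frac{280}{338} + U{\left(1 \right)}}{278 - 22} = \frac{\frac{280}{338} + \sqrt{-1 + 1}}{278 - 22} = \frac{280 \cdot \frac{1}{338} + \sqrt{0}}{256} = \left(\frac{140}{169} + 0\right) \frac{1}{256} = \frac{140}{169} \cdot \frac{1}{256} = \frac{35}{10816}$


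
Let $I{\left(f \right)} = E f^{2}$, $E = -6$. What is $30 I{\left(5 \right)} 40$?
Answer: $-180000$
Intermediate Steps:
$I{\left(f \right)} = - 6 f^{2}$
$30 I{\left(5 \right)} 40 = 30 \left(- 6 \cdot 5^{2}\right) 40 = 30 \left(\left(-6\right) 25\right) 40 = 30 \left(-150\right) 40 = \left(-4500\right) 40 = -180000$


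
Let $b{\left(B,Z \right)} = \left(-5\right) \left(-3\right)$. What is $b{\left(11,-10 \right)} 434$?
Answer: $6510$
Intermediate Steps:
$b{\left(B,Z \right)} = 15$
$b{\left(11,-10 \right)} 434 = 15 \cdot 434 = 6510$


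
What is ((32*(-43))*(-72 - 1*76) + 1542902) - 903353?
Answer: 843197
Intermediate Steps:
((32*(-43))*(-72 - 1*76) + 1542902) - 903353 = (-1376*(-72 - 76) + 1542902) - 903353 = (-1376*(-148) + 1542902) - 903353 = (203648 + 1542902) - 903353 = 1746550 - 903353 = 843197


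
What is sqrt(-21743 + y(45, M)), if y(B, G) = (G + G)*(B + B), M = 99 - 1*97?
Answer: I*sqrt(21383) ≈ 146.23*I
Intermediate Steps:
M = 2 (M = 99 - 97 = 2)
y(B, G) = 4*B*G (y(B, G) = (2*G)*(2*B) = 4*B*G)
sqrt(-21743 + y(45, M)) = sqrt(-21743 + 4*45*2) = sqrt(-21743 + 360) = sqrt(-21383) = I*sqrt(21383)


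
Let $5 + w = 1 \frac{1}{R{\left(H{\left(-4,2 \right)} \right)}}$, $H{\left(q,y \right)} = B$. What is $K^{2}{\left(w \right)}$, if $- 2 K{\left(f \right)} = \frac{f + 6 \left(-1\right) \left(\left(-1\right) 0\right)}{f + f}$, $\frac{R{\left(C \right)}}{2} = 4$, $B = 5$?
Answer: $\frac{1}{16} \approx 0.0625$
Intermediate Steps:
$H{\left(q,y \right)} = 5$
$R{\left(C \right)} = 8$ ($R{\left(C \right)} = 2 \cdot 4 = 8$)
$w = - \frac{39}{8}$ ($w = -5 + 1 \cdot \frac{1}{8} = -5 + \frac{1}{8} = - \frac{39}{8} \approx -4.875$)
$K{\left(f \right)} = - \frac{1}{4}$ ($K{\left(f \right)} = - \frac{\left(f + 6 \left(-1\right) \left(\left(-1\right) 0\right)\right) \frac{1}{f + f}}{2} = - \frac{\left(f - 0\right) \frac{1}{2 f}}{2} = - \frac{\left(f + 0\right) \frac{1}{2 f}}{2} = - \frac{f \frac{1}{2 f}}{2} = \left(- \frac{1}{2}\right) \frac{1}{2} = - \frac{1}{4}$)
$K^{2}{\left(w \right)} = \left(- \frac{1}{4}\right)^{2} = \frac{1}{16}$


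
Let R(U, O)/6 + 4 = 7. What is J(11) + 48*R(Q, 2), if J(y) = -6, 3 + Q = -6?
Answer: 858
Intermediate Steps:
Q = -9 (Q = -3 - 6 = -9)
R(U, O) = 18 (R(U, O) = -24 + 6*7 = -24 + 42 = 18)
J(11) + 48*R(Q, 2) = -6 + 48*18 = -6 + 864 = 858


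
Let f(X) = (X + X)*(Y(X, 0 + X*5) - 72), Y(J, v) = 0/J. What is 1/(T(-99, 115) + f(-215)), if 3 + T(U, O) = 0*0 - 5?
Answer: 1/30952 ≈ 3.2308e-5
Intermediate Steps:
T(U, O) = -8 (T(U, O) = -3 + (0*0 - 5) = -3 + (0 - 5) = -3 - 5 = -8)
Y(J, v) = 0
f(X) = -144*X (f(X) = (X + X)*(0 - 72) = (2*X)*(-72) = -144*X)
1/(T(-99, 115) + f(-215)) = 1/(-8 - 144*(-215)) = 1/(-8 + 30960) = 1/30952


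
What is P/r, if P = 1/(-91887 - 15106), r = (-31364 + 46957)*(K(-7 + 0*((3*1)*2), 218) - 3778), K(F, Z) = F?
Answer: 1/6314673898465 ≈ 1.5836e-13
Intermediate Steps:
r = -59019505 (r = (-31364 + 46957)*((-7 + 0*((3*1)*2)) - 3778) = 15593*((-7 + 0*(3*2)) - 3778) = 15593*((-7 + 0*6) - 3778) = 15593*((-7 + 0) - 3778) = 15593*(-7 - 3778) = 15593*(-3785) = -59019505)
P = -1/106993 (P = 1/(-106993) = -1/106993 ≈ -9.3464e-6)
P/r = -1/106993/(-59019505) = -1/106993*(-1/59019505) = 1/6314673898465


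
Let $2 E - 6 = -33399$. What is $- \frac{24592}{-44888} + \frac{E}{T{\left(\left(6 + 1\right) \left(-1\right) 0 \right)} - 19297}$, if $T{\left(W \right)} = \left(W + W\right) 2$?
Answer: $\frac{306006079}{216550934} \approx 1.4131$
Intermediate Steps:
$E = - \frac{33393}{2}$ ($E = 3 + \frac{1}{2} \left(-33399\right) = 3 - \frac{33399}{2} = - \frac{33393}{2} \approx -16697.0$)
$T{\left(W \right)} = 4 W$ ($T{\left(W \right)} = 2 W 2 = 4 W$)
$- \frac{24592}{-44888} + \frac{E}{T{\left(\left(6 + 1\right) \left(-1\right) 0 \right)} - 19297} = - \frac{24592}{-44888} - \frac{33393}{2 \left(4 \left(6 + 1\right) \left(-1\right) 0 - 19297\right)} = \left(-24592\right) \left(- \frac{1}{44888}\right) - \frac{33393}{2 \left(4 \cdot 7 \left(-1\right) 0 - 19297\right)} = \frac{3074}{5611} - \frac{33393}{2 \left(4 \left(\left(-7\right) 0\right) - 19297\right)} = \frac{3074}{5611} - \frac{33393}{2 \left(4 \cdot 0 - 19297\right)} = \frac{3074}{5611} - \frac{33393}{2 \left(0 - 19297\right)} = \frac{3074}{5611} - \frac{33393}{2 \left(-19297\right)} = \frac{3074}{5611} - - \frac{33393}{38594} = \frac{3074}{5611} + \frac{33393}{38594} = \frac{306006079}{216550934}$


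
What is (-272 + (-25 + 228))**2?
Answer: 4761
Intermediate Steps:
(-272 + (-25 + 228))**2 = (-272 + 203)**2 = (-69)**2 = 4761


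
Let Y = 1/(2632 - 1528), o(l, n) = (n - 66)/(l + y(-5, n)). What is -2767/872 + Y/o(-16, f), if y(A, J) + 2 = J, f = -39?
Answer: -13362539/4211760 ≈ -3.1727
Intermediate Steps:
y(A, J) = -2 + J
o(l, n) = (-66 + n)/(-2 + l + n) (o(l, n) = (n - 66)/(l + (-2 + n)) = (-66 + n)/(-2 + l + n))
Y = 1/1104 ≈ 0.00090580
-2767/872 + Y/o(-16, f) = -2767/872 + 1/(1104*(((-66 - 39)/(-2 - 16 - 39)))) = -2767*1/872 + 1/(1104*((-105/(-57)))) = -2767/872 + 1/(1104*((-1/57*(-105)))) = -2767/872 + 1/(1104*(35/19)) = -2767/872 + (1/1104)*(19/35) = -2767/872 + 19/38640 = -13362539/4211760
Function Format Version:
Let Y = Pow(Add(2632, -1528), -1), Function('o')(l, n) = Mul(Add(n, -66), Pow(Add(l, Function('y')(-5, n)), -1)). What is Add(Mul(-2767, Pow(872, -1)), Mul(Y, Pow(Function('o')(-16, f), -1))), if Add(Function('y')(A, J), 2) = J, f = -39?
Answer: Rational(-13362539, 4211760) ≈ -3.1727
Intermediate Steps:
Function('y')(A, J) = Add(-2, J)
Function('o')(l, n) = Mul(Pow(Add(-2, l, n), -1), Add(-66, n)) (Function('o')(l, n) = Mul(Add(n, -66), Pow(Add(l, Add(-2, n)), -1)) = Mul(Add(-66, n), Pow(Add(-2, l, n), -1)) = Mul(Pow(Add(-2, l, n), -1), Add(-66, n)))
Y = Rational(1, 1104) (Y = Pow(1104, -1) = Rational(1, 1104) ≈ 0.00090580)
Add(Mul(-2767, Pow(872, -1)), Mul(Y, Pow(Function('o')(-16, f), -1))) = Add(Mul(-2767, Pow(872, -1)), Mul(Rational(1, 1104), Pow(Mul(Pow(Add(-2, -16, -39), -1), Add(-66, -39)), -1))) = Add(Mul(-2767, Rational(1, 872)), Mul(Rational(1, 1104), Pow(Mul(Pow(-57, -1), -105), -1))) = Add(Rational(-2767, 872), Mul(Rational(1, 1104), Pow(Mul(Rational(-1, 57), -105), -1))) = Add(Rational(-2767, 872), Mul(Rational(1, 1104), Pow(Rational(35, 19), -1))) = Add(Rational(-2767, 872), Mul(Rational(1, 1104), Rational(19, 35))) = Add(Rational(-2767, 872), Rational(19, 38640)) = Rational(-13362539, 4211760)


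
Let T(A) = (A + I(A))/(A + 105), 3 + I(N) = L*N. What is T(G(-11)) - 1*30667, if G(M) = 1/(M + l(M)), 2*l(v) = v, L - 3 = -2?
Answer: -106199924/3463 ≈ -30667.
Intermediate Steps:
L = 1 (L = 3 - 2 = 1)
l(v) = v/2
G(M) = 2/(3*M) (G(M) = 1/(M + M/2) = 1/(3*M/2) = 2/(3*M))
I(N) = -3 + N (I(N) = -3 + 1*N = -3 + N)
T(A) = (-3 + 2*A)/(105 + A) (T(A) = (A + (-3 + A))/(A + 105) = (-3 + 2*A)/(105 + A))
T(G(-11)) - 1*30667 = (-3 + 2*((⅔)/(-11)))/(105 + (⅔)/(-11)) - 1*30667 = (-3 + 2*((⅔)*(-1/11)))/(105 + (⅔)*(-1/11)) - 30667 = (-3 + 2*(-2/33))/(105 - 2/33) - 30667 = (-3 - 4/33)/(3463/33) - 30667 = (33/3463)*(-103/33) - 30667 = -103/3463 - 30667 = -106199924/3463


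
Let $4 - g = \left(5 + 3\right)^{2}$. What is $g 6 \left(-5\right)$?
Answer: $1800$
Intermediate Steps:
$g = -60$ ($g = 4 - \left(5 + 3\right)^{2} = 4 - 8^{2} = 4 - 64 = -60$)
$g 6 \left(-5\right) = - 60 \cdot 6 \left(-5\right) = \left(-60\right) \left(-30\right) = 1800$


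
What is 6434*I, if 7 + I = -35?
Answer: -270228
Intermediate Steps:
I = -42 (I = -7 - 35 = -42)
6434*I = 6434*(-42) = -270228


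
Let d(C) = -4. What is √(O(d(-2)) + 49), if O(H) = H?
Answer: 3*√5 ≈ 6.7082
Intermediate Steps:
√(O(d(-2)) + 49) = √(-4 + 49) = √45 = 3*√5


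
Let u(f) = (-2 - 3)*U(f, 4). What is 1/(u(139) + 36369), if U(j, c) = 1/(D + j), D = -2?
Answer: 137/4982548 ≈ 2.7496e-5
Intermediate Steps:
U(j, c) = 1/(-2 + j)
u(f) = -5/(-2 + f) (u(f) = (-2 - 3)/(-2 + f) = -5/(-2 + f))
1/(u(139) + 36369) = 1/(-5/(-2 + 139) + 36369) = 1/(-5/137 + 36369) = 1/(4982548/137) = 137/4982548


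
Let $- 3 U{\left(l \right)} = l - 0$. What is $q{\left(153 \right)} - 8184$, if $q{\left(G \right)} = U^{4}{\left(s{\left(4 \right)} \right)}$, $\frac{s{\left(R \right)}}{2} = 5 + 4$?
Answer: $-6888$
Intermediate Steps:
$s{\left(R \right)} = 18$ ($s{\left(R \right)} = 2 \left(5 + 4\right) = 2 \cdot 9 = 18$)
$U{\left(l \right)} = - \frac{l}{3}$ ($U{\left(l \right)} = - \frac{l - 0}{3} = - \frac{l + 0}{3} = - \frac{l}{3}$)
$q{\left(G \right)} = 1296$ ($q{\left(G \right)} = \left(\left(- \frac{1}{3}\right) 18\right)^{4} = \left(-6\right)^{4} = 1296$)
$q{\left(153 \right)} - 8184 = 1296 - 8184 = -6888$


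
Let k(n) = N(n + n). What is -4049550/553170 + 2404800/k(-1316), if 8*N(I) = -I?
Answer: 44297697135/6066431 ≈ 7302.1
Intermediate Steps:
N(I) = -I/8 (N(I) = (-I)/8 = -I/8)
k(n) = -n/4 (k(n) = -(n + n)/8 = -n/4)
-4049550/553170 + 2404800/k(-1316) = -4049550/553170 + 2404800/((-¼*(-1316))) = -4049550*1/553170 + 2404800/329 = -134985/18439 + 2404800*(1/329) = -134985/18439 + 2404800/329 = 44297697135/6066431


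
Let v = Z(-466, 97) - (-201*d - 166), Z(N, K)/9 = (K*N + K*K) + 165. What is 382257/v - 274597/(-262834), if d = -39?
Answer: -10313076313/86294973050 ≈ -0.11951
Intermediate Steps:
Z(N, K) = 1485 + 9*K² + 9*K*N (Z(N, K) = 9*((K*N + K*K) + 165) = 9*((K*N + K²) + 165) = 9*((K² + K*N) + 165) = 9*(165 + K² + K*N) = 1485 + 9*K² + 9*K*N)
v = -328325 (v = (1485 + 9*97² + 9*97*(-466)) - (-201*(-39) - 166) = (1485 + 9*9409 - 406818) - (7839 - 166) = (1485 + 84681 - 406818) - 1*7673 = -320652 - 7673 = -328325)
382257/v - 274597/(-262834) = 382257/(-328325) - 274597/(-262834) = 382257*(-1/328325) - 274597*(-1/262834) = -382257/328325 + 274597/262834 = -10313076313/86294973050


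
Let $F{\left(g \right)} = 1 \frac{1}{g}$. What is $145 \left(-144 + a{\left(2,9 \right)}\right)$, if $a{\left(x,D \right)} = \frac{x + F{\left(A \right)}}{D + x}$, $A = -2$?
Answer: $- \frac{458925}{22} \approx -20860.0$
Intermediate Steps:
$F{\left(g \right)} = \frac{1}{g}$
$a{\left(x,D \right)} = \frac{- \frac{1}{2} + x}{D + x}$ ($a{\left(x,D \right)} = \frac{x + \frac{1}{-2}}{D + x} = \frac{x - \frac{1}{2}}{D + x} = \frac{- \frac{1}{2} + x}{D + x}$)
$145 \left(-144 + a{\left(2,9 \right)}\right) = 145 \left(-144 + \frac{- \frac{1}{2} + 2}{9 + 2}\right) = 145 \left(-144 + \frac{1}{11} \cdot \frac{3}{2}\right) = 145 \left(-144 + \frac{3}{22}\right) = 145 \left(- \frac{3165}{22}\right) = - \frac{458925}{22}$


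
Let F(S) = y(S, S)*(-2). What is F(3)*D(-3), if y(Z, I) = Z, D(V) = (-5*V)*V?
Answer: 270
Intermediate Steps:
D(V) = -5*V²
F(S) = -2*S (F(S) = S*(-2) = -2*S)
F(3)*D(-3) = (-2*3)*(-5*(-3)²) = -(-30)*9 = -6*(-45) = 270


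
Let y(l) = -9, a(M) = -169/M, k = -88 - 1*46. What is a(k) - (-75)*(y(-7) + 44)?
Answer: 351919/134 ≈ 2626.3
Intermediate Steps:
k = -134 (k = -88 - 46 = -134)
a(k) - (-75)*(y(-7) + 44) = -169/(-134) - (-75)*(-9 + 44) = -169*(-1/134) - (-75)*35 = 169/134 - 1*(-2625) = 169/134 + 2625 = 351919/134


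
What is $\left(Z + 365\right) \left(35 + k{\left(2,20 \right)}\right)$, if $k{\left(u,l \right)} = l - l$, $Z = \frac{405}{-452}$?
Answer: $\frac{5760125}{452} \approx 12744.0$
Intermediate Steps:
$Z = - \frac{405}{452}$ ($Z = 405 \left(- \frac{1}{452}\right) = - \frac{405}{452} \approx -0.89602$)
$k{\left(u,l \right)} = 0$
$\left(Z + 365\right) \left(35 + k{\left(2,20 \right)}\right) = \left(- \frac{405}{452} + 365\right) \left(35 + 0\right) = \frac{164575}{452} \cdot 35 = \frac{5760125}{452}$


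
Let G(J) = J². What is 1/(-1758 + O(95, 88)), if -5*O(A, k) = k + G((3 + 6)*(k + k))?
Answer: -5/2517934 ≈ -1.9858e-6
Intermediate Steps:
O(A, k) = -324*k²/5 - k/5 (O(A, k) = -(k + ((3 + 6)*(k + k))²)/5 = -(k + (9*(2*k))²)/5 = -(k + (18*k)²)/5 = -(k + 324*k²)/5 = -324*k²/5 - k/5)
1/(-1758 + O(95, 88)) = 1/(-1758 + (⅕)*88*(-1 - 324*88)) = 1/(-1758 + (⅕)*88*(-1 - 28512)) = 1/(-1758 + (⅕)*88*(-28513)) = 1/(-1758 - 2509144/5) = 1/(-2517934/5) = -5/2517934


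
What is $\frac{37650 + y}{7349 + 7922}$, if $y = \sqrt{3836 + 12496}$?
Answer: $\frac{37650}{15271} + \frac{2 \sqrt{4083}}{15271} \approx 2.4738$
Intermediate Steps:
$y = 2 \sqrt{4083}$ ($y = \sqrt{16332} = 2 \sqrt{4083} \approx 127.8$)
$\frac{37650 + y}{7349 + 7922} = \frac{37650 + 2 \sqrt{4083}}{7349 + 7922} = \frac{37650 + 2 \sqrt{4083}}{15271} = \left(37650 + 2 \sqrt{4083}\right) \frac{1}{15271} = \frac{37650}{15271} + \frac{2 \sqrt{4083}}{15271}$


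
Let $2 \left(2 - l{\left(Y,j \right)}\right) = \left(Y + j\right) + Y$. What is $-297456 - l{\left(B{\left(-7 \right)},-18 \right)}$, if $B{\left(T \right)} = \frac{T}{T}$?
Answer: $-297466$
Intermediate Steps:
$B{\left(T \right)} = 1$
$l{\left(Y,j \right)} = 2 - Y - \frac{j}{2}$ ($l{\left(Y,j \right)} = 2 - \frac{\left(Y + j\right) + Y}{2} = 2 - \frac{j + 2 Y}{2} = 2 - \left(Y + \frac{j}{2}\right) = 2 - Y - \frac{j}{2}$)
$-297456 - l{\left(B{\left(-7 \right)},-18 \right)} = -297456 - \left(2 - 1 - -9\right) = -297456 - \left(2 - 1 + 9\right) = -297456 - 10 = -297466$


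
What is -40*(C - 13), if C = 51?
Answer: -1520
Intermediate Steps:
-40*(C - 13) = -40*(51 - 13) = -40*38 = -1520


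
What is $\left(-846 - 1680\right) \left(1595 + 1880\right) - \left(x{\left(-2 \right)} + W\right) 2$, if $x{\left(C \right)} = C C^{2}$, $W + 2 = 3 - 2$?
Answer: $-8777832$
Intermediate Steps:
$W = -1$ ($W = -2 + \left(3 - 2\right) = -2 + 1 = -1$)
$x{\left(C \right)} = C^{3}$
$\left(-846 - 1680\right) \left(1595 + 1880\right) - \left(x{\left(-2 \right)} + W\right) 2 = \left(-846 - 1680\right) \left(1595 + 1880\right) - \left(\left(-2\right)^{3} - 1\right) 2 = \left(-2526\right) 3475 - \left(-8 - 1\right) 2 = -8777850 - \left(-9\right) 2 = -8777850 - -18 = -8777850 + 18 = -8777832$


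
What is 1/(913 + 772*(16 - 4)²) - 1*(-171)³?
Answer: 560428649092/112081 ≈ 5.0002e+6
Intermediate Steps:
1/(913 + 772*(16 - 4)²) - 1*(-171)³ = 1/(913 + 772*12²) - 1*(-5000211) = 1/(913 + 772*144) + 5000211 = 1/(913 + 111168) + 5000211 = 1/112081 + 5000211 = 560428649092/112081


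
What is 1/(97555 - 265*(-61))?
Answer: 1/113720 ≈ 8.7935e-6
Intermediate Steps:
1/(97555 - 265*(-61)) = 1/(97555 + 16165) = 1/113720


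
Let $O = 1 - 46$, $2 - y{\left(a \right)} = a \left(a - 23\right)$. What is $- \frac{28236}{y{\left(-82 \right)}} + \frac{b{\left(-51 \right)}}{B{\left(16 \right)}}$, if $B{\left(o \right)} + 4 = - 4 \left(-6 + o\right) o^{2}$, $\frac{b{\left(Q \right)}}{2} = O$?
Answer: $\frac{18126519}{5511272} \approx 3.289$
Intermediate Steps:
$y{\left(a \right)} = 2 - a \left(-23 + a\right)$ ($y{\left(a \right)} = 2 - a \left(a - 23\right) = 2 - a \left(-23 + a\right)$)
$O = -45$ ($O = 1 - 46 = -45$)
$b{\left(Q \right)} = -90$ ($b{\left(Q \right)} = 2 \left(-45\right) = -90$)
$B{\left(o \right)} = -4 + o^{2} \left(24 - 4 o\right)$ ($B{\left(o \right)} = -4 + - 4 \left(-6 + o\right) o^{2} = -4 + \left(24 - 4 o\right) o^{2} = -4 + o^{2} \left(24 - 4 o\right)$)
$- \frac{28236}{y{\left(-82 \right)}} + \frac{b{\left(-51 \right)}}{B{\left(16 \right)}} = - \frac{28236}{2 - \left(-82\right)^{2} + 23 \left(-82\right)} - \frac{90}{-4 - 4 \cdot 16^{3} + 24 \cdot 16^{2}} = - \frac{28236}{2 - 6724 - 1886} - \frac{90}{-4 - 16384 + 24 \cdot 256} = - \frac{28236}{2 - 6724 - 1886} - \frac{90}{-4 - 16384 + 6144} = - \frac{28236}{-8608} - \frac{90}{-10244} = \left(-28236\right) \left(- \frac{1}{8608}\right) - - \frac{45}{5122} = \frac{7059}{2152} + \frac{45}{5122} = \frac{18126519}{5511272}$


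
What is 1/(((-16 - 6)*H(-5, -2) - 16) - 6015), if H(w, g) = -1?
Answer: -1/6009 ≈ -0.00016642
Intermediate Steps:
1/(((-16 - 6)*H(-5, -2) - 16) - 6015) = 1/(((-16 - 6)*(-1) - 16) - 6015) = 1/((-22*(-1) - 16) - 6015) = 1/((22 - 16) - 6015) = 1/(6 - 6015) = 1/(-6009) = -1/6009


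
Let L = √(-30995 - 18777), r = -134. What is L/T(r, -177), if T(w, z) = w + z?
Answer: -2*I*√12443/311 ≈ -0.71735*I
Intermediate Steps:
L = 2*I*√12443 (L = √(-49772) = 2*I*√12443 ≈ 223.1*I)
L/T(r, -177) = (2*I*√12443)/(-134 - 177) = (2*I*√12443)/(-311) = (2*I*√12443)*(-1/311) = -2*I*√12443/311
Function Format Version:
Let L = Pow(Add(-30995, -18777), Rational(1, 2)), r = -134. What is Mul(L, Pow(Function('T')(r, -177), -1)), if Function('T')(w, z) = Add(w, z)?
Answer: Mul(Rational(-2, 311), I, Pow(12443, Rational(1, 2))) ≈ Mul(-0.71735, I)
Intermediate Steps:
L = Mul(2, I, Pow(12443, Rational(1, 2))) (L = Pow(-49772, Rational(1, 2)) = Mul(2, I, Pow(12443, Rational(1, 2))) ≈ Mul(223.10, I))
Mul(L, Pow(Function('T')(r, -177), -1)) = Mul(Mul(2, I, Pow(12443, Rational(1, 2))), Pow(Add(-134, -177), -1)) = Mul(Mul(2, I, Pow(12443, Rational(1, 2))), Pow(-311, -1)) = Mul(Mul(2, I, Pow(12443, Rational(1, 2))), Rational(-1, 311)) = Mul(Rational(-2, 311), I, Pow(12443, Rational(1, 2)))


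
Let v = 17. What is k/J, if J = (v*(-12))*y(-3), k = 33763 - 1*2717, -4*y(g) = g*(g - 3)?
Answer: 15523/459 ≈ 33.819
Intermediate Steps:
y(g) = -g*(-3 + g)/4 (y(g) = -g*(g - 3)/4 = -g*(-3 + g)/4)
k = 31046 (k = 33763 - 2717 = 31046)
J = 918 (J = (17*(-12))*((¼)*(-3)*(3 - 1*(-3))) = -51*(-3)*(3 + 3) = -51*(-3)*6 = -204*(-9/2) = 918)
k/J = 31046/918 = 31046*(1/918) = 15523/459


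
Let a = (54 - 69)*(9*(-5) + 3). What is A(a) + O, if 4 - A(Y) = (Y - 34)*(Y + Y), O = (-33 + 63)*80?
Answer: -748556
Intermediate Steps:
a = 630 (a = -15*(-45 + 3) = -15*(-42) = 630)
O = 2400 (O = 30*80 = 2400)
A(Y) = 4 - 2*Y*(-34 + Y) (A(Y) = 4 - (Y - 34)*(Y + Y) = 4 - (-34 + Y)*2*Y = 4 - 2*Y*(-34 + Y))
A(a) + O = (4 - 2*630**2 + 68*630) + 2400 = (4 - 2*396900 + 42840) + 2400 = (4 - 793800 + 42840) + 2400 = -750956 + 2400 = -748556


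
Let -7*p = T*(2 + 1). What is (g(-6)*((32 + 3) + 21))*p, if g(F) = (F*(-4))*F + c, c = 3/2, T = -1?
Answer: -3420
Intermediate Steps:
c = 3/2 (c = 3*(½) = 3/2 ≈ 1.5000)
p = 3/7 (p = -(-1)*(2 + 1)/7 = -(-1)*3/7 = -⅐*(-3) = 3/7 ≈ 0.42857)
g(F) = 3/2 - 4*F² (g(F) = (F*(-4))*F + 3/2 = (-4*F)*F + 3/2 = -4*F² + 3/2 = 3/2 - 4*F²)
(g(-6)*((32 + 3) + 21))*p = ((3/2 - 4*(-6)²)*((32 + 3) + 21))*(3/7) = ((3/2 - 4*36)*(35 + 21))*(3/7) = ((3/2 - 144)*56)*(3/7) = -285/2*56*(3/7) = -7980*3/7 = -3420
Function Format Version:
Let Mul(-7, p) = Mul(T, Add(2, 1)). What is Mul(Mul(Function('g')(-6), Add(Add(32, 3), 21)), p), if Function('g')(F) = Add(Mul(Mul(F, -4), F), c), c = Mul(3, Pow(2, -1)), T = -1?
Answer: -3420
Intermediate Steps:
c = Rational(3, 2) (c = Mul(3, Rational(1, 2)) = Rational(3, 2) ≈ 1.5000)
p = Rational(3, 7) (p = Mul(Rational(-1, 7), Mul(-1, Add(2, 1))) = Mul(Rational(-1, 7), Mul(-1, 3)) = Mul(Rational(-1, 7), -3) = Rational(3, 7) ≈ 0.42857)
Function('g')(F) = Add(Rational(3, 2), Mul(-4, Pow(F, 2))) (Function('g')(F) = Add(Mul(Mul(F, -4), F), Rational(3, 2)) = Add(Mul(Mul(-4, F), F), Rational(3, 2)) = Add(Mul(-4, Pow(F, 2)), Rational(3, 2)) = Add(Rational(3, 2), Mul(-4, Pow(F, 2))))
Mul(Mul(Function('g')(-6), Add(Add(32, 3), 21)), p) = Mul(Mul(Add(Rational(3, 2), Mul(-4, Pow(-6, 2))), Add(Add(32, 3), 21)), Rational(3, 7)) = Mul(Mul(Add(Rational(3, 2), Mul(-4, 36)), Add(35, 21)), Rational(3, 7)) = Mul(Mul(Add(Rational(3, 2), -144), 56), Rational(3, 7)) = Mul(Mul(Rational(-285, 2), 56), Rational(3, 7)) = Mul(-7980, Rational(3, 7)) = -3420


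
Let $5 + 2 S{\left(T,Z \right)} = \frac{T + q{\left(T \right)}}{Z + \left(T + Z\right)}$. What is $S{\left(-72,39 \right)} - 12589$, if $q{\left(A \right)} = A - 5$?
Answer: $- \frac{151247}{12} \approx -12604.0$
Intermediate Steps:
$q{\left(A \right)} = -5 + A$
$S{\left(T,Z \right)} = - \frac{5}{2} + \frac{-5 + 2 T}{2 \left(T + 2 Z\right)}$ ($S{\left(T,Z \right)} = - \frac{5}{2} + \frac{\left(T + \left(-5 + T\right)\right) \frac{1}{Z + \left(T + Z\right)}}{2} = - \frac{5}{2} + \frac{\left(-5 + 2 T\right) \frac{1}{T + 2 Z}}{2} = - \frac{5}{2} + \frac{\frac{1}{T + 2 Z} \left(-5 + 2 T\right)}{2} = - \frac{5}{2} + \frac{-5 + 2 T}{2 \left(T + 2 Z\right)}$)
$S{\left(-72,39 \right)} - 12589 = \frac{-5 - 390 - -216}{2 \left(-72 + 2 \cdot 39\right)} - 12589 = \frac{-5 - 390 + 216}{2 \left(-72 + 78\right)} - 12589 = \frac{1}{2} \cdot \frac{1}{6} \left(-179\right) - 12589 = - \frac{179}{12} - 12589 = - \frac{151247}{12}$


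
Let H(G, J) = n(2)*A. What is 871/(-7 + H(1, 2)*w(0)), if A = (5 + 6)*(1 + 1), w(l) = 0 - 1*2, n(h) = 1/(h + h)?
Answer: -871/18 ≈ -48.389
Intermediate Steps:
n(h) = 1/(2*h)
w(l) = -2 (w(l) = 0 - 2 = -2)
A = 22 (A = 11*2 = 22)
H(G, J) = 11/2 (H(G, J) = ((½)/2)*22 = ((½)*(½))*22 = (¼)*22 = 11/2)
871/(-7 + H(1, 2)*w(0)) = 871/(-7 + (11/2)*(-2)) = 871/(-7 - 11) = 871/(-18) = 871*(-1/18) = -871/18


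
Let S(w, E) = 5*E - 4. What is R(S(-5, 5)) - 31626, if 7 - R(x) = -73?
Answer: -31546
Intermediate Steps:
S(w, E) = -4 + 5*E
R(x) = 80 (R(x) = 7 - 1*(-73) = 7 + 73 = 80)
R(S(-5, 5)) - 31626 = 80 - 31626 = -31546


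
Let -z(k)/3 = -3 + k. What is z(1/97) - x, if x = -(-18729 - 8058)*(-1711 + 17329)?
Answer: -40580857632/97 ≈ -4.1836e+8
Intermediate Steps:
z(k) = 9 - 3*k (z(k) = -3*(-3 + k) = 9 - 3*k)
x = 418359366 (x = -(-26787)*15618 = -1*(-418359366) = 418359366)
z(1/97) - x = (9 - 3/97) - 1*418359366 = (9 - 3*1/97) - 418359366 = (9 - 3/97) - 418359366 = 870/97 - 418359366 = -40580857632/97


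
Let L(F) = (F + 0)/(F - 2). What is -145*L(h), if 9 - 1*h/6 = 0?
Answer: -3915/26 ≈ -150.58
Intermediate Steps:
h = 54 (h = 54 - 6*0 = 54 + 0 = 54)
L(F) = F/(-2 + F)
-145*L(h) = -7830/(-2 + 54) = -7830/52 = -145*27/26 = -3915/26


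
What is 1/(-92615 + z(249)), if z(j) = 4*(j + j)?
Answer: -1/90623 ≈ -1.1035e-5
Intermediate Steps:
z(j) = 8*j (z(j) = 4*(2*j) = 8*j)
1/(-92615 + z(249)) = 1/(-92615 + 8*249) = 1/(-92615 + 1992) = 1/(-90623) = -1/90623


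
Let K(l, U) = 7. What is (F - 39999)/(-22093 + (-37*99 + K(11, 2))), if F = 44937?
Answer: -1646/8583 ≈ -0.19177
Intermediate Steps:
(F - 39999)/(-22093 + (-37*99 + K(11, 2))) = (44937 - 39999)/(-22093 + (-37*99 + 7)) = 4938/(-22093 + (-3663 + 7)) = 4938/(-22093 - 3656) = 4938/(-25749) = 4938*(-1/25749) = -1646/8583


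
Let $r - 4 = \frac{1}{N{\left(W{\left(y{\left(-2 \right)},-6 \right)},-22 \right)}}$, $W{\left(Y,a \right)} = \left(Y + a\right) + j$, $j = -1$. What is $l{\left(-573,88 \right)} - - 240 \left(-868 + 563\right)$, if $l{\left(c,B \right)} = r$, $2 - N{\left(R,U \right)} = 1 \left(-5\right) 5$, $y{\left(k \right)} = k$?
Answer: $- \frac{1976291}{27} \approx -73196.0$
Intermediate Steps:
$W{\left(Y,a \right)} = -1 + Y + a$ ($W{\left(Y,a \right)} = \left(Y + a\right) - 1 = -1 + Y + a$)
$N{\left(R,U \right)} = 27$ ($N{\left(R,U \right)} = 2 - 1 \left(-5\right) 5 = 2 - \left(-5\right) 5 = 2 - -25 = 2 + 25 = 27$)
$r = \frac{109}{27}$ ($r = 4 + \frac{1}{27} = \frac{109}{27} \approx 4.037$)
$l{\left(c,B \right)} = \frac{109}{27}$
$l{\left(-573,88 \right)} - - 240 \left(-868 + 563\right) = \frac{109}{27} - - 240 \left(-868 + 563\right) = \frac{109}{27} - \left(-240\right) \left(-305\right) = \frac{109}{27} - 73200 = - \frac{1976291}{27}$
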